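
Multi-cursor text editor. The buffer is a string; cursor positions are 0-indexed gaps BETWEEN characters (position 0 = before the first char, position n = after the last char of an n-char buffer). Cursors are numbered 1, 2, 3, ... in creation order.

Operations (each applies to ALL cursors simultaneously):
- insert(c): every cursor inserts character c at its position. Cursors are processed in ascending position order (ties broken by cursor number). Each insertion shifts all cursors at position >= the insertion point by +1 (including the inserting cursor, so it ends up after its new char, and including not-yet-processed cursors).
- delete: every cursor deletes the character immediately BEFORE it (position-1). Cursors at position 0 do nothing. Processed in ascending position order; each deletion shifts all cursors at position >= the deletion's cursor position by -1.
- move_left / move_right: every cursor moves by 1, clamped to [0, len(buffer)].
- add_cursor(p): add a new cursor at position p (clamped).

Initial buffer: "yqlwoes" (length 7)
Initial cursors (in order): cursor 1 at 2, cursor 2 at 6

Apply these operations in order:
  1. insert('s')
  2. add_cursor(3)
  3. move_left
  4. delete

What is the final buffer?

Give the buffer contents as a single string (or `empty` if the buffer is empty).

Answer: slwoss

Derivation:
After op 1 (insert('s')): buffer="yqslwoess" (len 9), cursors c1@3 c2@8, authorship ..1....2.
After op 2 (add_cursor(3)): buffer="yqslwoess" (len 9), cursors c1@3 c3@3 c2@8, authorship ..1....2.
After op 3 (move_left): buffer="yqslwoess" (len 9), cursors c1@2 c3@2 c2@7, authorship ..1....2.
After op 4 (delete): buffer="slwoss" (len 6), cursors c1@0 c3@0 c2@4, authorship 1...2.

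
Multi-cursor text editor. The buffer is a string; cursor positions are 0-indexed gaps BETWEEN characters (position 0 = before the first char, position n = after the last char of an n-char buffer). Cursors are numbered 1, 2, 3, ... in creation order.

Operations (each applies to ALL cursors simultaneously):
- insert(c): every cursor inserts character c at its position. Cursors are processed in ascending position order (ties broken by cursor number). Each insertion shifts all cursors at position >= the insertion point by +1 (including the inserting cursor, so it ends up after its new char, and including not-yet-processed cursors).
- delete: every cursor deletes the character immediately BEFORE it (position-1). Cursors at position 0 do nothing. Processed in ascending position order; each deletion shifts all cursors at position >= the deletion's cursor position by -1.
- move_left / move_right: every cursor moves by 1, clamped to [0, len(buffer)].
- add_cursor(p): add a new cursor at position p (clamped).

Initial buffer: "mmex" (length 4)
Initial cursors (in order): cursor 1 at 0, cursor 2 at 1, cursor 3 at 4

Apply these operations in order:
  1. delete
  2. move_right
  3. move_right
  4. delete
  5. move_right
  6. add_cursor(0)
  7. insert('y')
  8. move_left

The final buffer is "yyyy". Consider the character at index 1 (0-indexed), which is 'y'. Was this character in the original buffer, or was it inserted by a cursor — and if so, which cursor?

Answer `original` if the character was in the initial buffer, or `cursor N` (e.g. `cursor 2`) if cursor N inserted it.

Answer: cursor 2

Derivation:
After op 1 (delete): buffer="me" (len 2), cursors c1@0 c2@0 c3@2, authorship ..
After op 2 (move_right): buffer="me" (len 2), cursors c1@1 c2@1 c3@2, authorship ..
After op 3 (move_right): buffer="me" (len 2), cursors c1@2 c2@2 c3@2, authorship ..
After op 4 (delete): buffer="" (len 0), cursors c1@0 c2@0 c3@0, authorship 
After op 5 (move_right): buffer="" (len 0), cursors c1@0 c2@0 c3@0, authorship 
After op 6 (add_cursor(0)): buffer="" (len 0), cursors c1@0 c2@0 c3@0 c4@0, authorship 
After op 7 (insert('y')): buffer="yyyy" (len 4), cursors c1@4 c2@4 c3@4 c4@4, authorship 1234
After op 8 (move_left): buffer="yyyy" (len 4), cursors c1@3 c2@3 c3@3 c4@3, authorship 1234
Authorship (.=original, N=cursor N): 1 2 3 4
Index 1: author = 2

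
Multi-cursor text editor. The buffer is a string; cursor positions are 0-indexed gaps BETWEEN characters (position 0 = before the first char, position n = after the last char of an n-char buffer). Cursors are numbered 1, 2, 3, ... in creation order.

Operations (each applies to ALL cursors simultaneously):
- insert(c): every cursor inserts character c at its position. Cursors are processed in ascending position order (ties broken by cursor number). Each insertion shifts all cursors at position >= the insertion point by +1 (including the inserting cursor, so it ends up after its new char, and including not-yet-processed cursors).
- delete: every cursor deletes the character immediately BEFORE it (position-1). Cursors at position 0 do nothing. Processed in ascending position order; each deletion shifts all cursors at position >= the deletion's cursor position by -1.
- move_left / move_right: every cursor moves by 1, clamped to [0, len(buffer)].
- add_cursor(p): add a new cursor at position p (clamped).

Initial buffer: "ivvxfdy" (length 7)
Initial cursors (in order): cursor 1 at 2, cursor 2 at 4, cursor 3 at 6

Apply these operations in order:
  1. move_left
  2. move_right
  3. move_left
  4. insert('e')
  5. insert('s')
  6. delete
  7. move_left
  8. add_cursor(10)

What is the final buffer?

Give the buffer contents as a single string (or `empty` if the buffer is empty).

Answer: ievvexfedy

Derivation:
After op 1 (move_left): buffer="ivvxfdy" (len 7), cursors c1@1 c2@3 c3@5, authorship .......
After op 2 (move_right): buffer="ivvxfdy" (len 7), cursors c1@2 c2@4 c3@6, authorship .......
After op 3 (move_left): buffer="ivvxfdy" (len 7), cursors c1@1 c2@3 c3@5, authorship .......
After op 4 (insert('e')): buffer="ievvexfedy" (len 10), cursors c1@2 c2@5 c3@8, authorship .1..2..3..
After op 5 (insert('s')): buffer="iesvvesxfesdy" (len 13), cursors c1@3 c2@7 c3@11, authorship .11..22..33..
After op 6 (delete): buffer="ievvexfedy" (len 10), cursors c1@2 c2@5 c3@8, authorship .1..2..3..
After op 7 (move_left): buffer="ievvexfedy" (len 10), cursors c1@1 c2@4 c3@7, authorship .1..2..3..
After op 8 (add_cursor(10)): buffer="ievvexfedy" (len 10), cursors c1@1 c2@4 c3@7 c4@10, authorship .1..2..3..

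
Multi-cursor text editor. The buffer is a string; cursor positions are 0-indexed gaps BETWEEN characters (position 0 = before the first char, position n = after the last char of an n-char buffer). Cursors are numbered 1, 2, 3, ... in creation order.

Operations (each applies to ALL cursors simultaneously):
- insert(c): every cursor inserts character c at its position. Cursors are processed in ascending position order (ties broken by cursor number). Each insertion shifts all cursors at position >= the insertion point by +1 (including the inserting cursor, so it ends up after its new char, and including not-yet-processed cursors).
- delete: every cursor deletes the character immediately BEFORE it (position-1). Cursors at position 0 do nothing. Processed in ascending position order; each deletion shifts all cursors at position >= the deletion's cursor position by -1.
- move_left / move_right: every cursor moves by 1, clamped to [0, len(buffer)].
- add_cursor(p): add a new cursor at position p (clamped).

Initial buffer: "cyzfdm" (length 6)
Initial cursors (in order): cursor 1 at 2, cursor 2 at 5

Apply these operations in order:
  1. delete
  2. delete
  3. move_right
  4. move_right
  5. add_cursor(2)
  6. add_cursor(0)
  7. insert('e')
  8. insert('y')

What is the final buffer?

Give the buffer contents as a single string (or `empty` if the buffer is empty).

After op 1 (delete): buffer="czfm" (len 4), cursors c1@1 c2@3, authorship ....
After op 2 (delete): buffer="zm" (len 2), cursors c1@0 c2@1, authorship ..
After op 3 (move_right): buffer="zm" (len 2), cursors c1@1 c2@2, authorship ..
After op 4 (move_right): buffer="zm" (len 2), cursors c1@2 c2@2, authorship ..
After op 5 (add_cursor(2)): buffer="zm" (len 2), cursors c1@2 c2@2 c3@2, authorship ..
After op 6 (add_cursor(0)): buffer="zm" (len 2), cursors c4@0 c1@2 c2@2 c3@2, authorship ..
After op 7 (insert('e')): buffer="ezmeee" (len 6), cursors c4@1 c1@6 c2@6 c3@6, authorship 4..123
After op 8 (insert('y')): buffer="eyzmeeeyyy" (len 10), cursors c4@2 c1@10 c2@10 c3@10, authorship 44..123123

Answer: eyzmeeeyyy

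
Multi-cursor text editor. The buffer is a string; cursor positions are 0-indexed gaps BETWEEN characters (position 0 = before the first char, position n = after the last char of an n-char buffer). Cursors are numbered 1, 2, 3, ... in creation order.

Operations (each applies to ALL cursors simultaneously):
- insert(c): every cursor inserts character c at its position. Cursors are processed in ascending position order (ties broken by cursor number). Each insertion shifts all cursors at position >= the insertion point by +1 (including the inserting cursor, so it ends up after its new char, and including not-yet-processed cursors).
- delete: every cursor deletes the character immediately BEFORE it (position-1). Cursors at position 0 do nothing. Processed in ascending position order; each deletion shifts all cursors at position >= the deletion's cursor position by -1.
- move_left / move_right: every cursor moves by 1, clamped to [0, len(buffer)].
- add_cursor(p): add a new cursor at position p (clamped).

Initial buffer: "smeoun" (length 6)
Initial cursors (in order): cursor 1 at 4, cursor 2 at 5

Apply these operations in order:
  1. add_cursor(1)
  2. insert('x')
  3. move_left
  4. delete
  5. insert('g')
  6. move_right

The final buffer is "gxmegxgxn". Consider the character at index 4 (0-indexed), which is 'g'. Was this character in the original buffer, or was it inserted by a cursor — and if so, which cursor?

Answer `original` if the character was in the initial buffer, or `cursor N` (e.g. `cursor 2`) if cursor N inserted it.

Answer: cursor 1

Derivation:
After op 1 (add_cursor(1)): buffer="smeoun" (len 6), cursors c3@1 c1@4 c2@5, authorship ......
After op 2 (insert('x')): buffer="sxmeoxuxn" (len 9), cursors c3@2 c1@6 c2@8, authorship .3...1.2.
After op 3 (move_left): buffer="sxmeoxuxn" (len 9), cursors c3@1 c1@5 c2@7, authorship .3...1.2.
After op 4 (delete): buffer="xmexxn" (len 6), cursors c3@0 c1@3 c2@4, authorship 3..12.
After op 5 (insert('g')): buffer="gxmegxgxn" (len 9), cursors c3@1 c1@5 c2@7, authorship 33..1122.
After op 6 (move_right): buffer="gxmegxgxn" (len 9), cursors c3@2 c1@6 c2@8, authorship 33..1122.
Authorship (.=original, N=cursor N): 3 3 . . 1 1 2 2 .
Index 4: author = 1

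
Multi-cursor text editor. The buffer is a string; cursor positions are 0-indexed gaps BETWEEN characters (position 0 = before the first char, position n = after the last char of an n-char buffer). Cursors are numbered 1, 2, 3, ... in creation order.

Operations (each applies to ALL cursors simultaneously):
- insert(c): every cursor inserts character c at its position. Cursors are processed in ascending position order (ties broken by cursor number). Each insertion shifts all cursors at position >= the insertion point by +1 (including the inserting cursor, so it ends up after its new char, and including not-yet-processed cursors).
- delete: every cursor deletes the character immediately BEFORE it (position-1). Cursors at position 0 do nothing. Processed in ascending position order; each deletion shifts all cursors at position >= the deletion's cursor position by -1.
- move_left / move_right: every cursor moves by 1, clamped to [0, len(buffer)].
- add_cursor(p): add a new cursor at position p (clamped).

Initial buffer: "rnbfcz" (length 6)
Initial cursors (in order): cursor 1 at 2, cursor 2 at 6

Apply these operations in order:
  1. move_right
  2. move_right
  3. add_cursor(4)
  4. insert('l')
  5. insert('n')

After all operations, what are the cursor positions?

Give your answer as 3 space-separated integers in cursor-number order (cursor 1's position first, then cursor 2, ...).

After op 1 (move_right): buffer="rnbfcz" (len 6), cursors c1@3 c2@6, authorship ......
After op 2 (move_right): buffer="rnbfcz" (len 6), cursors c1@4 c2@6, authorship ......
After op 3 (add_cursor(4)): buffer="rnbfcz" (len 6), cursors c1@4 c3@4 c2@6, authorship ......
After op 4 (insert('l')): buffer="rnbfllczl" (len 9), cursors c1@6 c3@6 c2@9, authorship ....13..2
After op 5 (insert('n')): buffer="rnbfllnnczln" (len 12), cursors c1@8 c3@8 c2@12, authorship ....1313..22

Answer: 8 12 8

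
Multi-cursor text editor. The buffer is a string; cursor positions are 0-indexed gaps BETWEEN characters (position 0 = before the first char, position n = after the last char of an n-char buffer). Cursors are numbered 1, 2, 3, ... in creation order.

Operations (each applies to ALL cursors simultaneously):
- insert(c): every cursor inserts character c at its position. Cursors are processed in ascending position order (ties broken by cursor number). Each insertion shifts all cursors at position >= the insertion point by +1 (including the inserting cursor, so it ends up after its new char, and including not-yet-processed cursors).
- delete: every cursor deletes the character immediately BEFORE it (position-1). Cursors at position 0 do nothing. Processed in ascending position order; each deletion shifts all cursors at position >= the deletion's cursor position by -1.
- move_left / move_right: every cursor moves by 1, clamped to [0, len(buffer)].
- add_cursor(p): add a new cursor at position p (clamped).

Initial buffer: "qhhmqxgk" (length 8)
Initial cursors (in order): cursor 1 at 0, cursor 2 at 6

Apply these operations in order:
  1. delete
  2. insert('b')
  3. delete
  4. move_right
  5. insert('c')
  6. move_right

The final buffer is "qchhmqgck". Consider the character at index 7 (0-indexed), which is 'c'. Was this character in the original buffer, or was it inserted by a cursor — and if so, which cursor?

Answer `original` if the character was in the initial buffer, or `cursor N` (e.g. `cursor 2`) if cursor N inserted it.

After op 1 (delete): buffer="qhhmqgk" (len 7), cursors c1@0 c2@5, authorship .......
After op 2 (insert('b')): buffer="bqhhmqbgk" (len 9), cursors c1@1 c2@7, authorship 1.....2..
After op 3 (delete): buffer="qhhmqgk" (len 7), cursors c1@0 c2@5, authorship .......
After op 4 (move_right): buffer="qhhmqgk" (len 7), cursors c1@1 c2@6, authorship .......
After op 5 (insert('c')): buffer="qchhmqgck" (len 9), cursors c1@2 c2@8, authorship .1.....2.
After op 6 (move_right): buffer="qchhmqgck" (len 9), cursors c1@3 c2@9, authorship .1.....2.
Authorship (.=original, N=cursor N): . 1 . . . . . 2 .
Index 7: author = 2

Answer: cursor 2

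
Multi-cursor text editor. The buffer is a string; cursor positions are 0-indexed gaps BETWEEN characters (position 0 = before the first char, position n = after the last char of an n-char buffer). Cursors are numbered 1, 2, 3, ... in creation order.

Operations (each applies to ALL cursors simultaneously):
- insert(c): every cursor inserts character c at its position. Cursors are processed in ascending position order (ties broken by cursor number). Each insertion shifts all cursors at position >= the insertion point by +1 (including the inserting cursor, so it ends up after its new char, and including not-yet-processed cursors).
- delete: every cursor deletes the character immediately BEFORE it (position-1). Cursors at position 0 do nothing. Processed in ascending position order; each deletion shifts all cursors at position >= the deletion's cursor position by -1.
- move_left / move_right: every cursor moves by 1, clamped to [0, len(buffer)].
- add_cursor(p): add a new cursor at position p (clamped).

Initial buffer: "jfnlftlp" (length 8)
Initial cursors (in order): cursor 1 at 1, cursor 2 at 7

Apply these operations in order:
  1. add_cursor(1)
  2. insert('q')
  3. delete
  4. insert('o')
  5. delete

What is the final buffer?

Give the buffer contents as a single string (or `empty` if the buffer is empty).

After op 1 (add_cursor(1)): buffer="jfnlftlp" (len 8), cursors c1@1 c3@1 c2@7, authorship ........
After op 2 (insert('q')): buffer="jqqfnlftlqp" (len 11), cursors c1@3 c3@3 c2@10, authorship .13......2.
After op 3 (delete): buffer="jfnlftlp" (len 8), cursors c1@1 c3@1 c2@7, authorship ........
After op 4 (insert('o')): buffer="joofnlftlop" (len 11), cursors c1@3 c3@3 c2@10, authorship .13......2.
After op 5 (delete): buffer="jfnlftlp" (len 8), cursors c1@1 c3@1 c2@7, authorship ........

Answer: jfnlftlp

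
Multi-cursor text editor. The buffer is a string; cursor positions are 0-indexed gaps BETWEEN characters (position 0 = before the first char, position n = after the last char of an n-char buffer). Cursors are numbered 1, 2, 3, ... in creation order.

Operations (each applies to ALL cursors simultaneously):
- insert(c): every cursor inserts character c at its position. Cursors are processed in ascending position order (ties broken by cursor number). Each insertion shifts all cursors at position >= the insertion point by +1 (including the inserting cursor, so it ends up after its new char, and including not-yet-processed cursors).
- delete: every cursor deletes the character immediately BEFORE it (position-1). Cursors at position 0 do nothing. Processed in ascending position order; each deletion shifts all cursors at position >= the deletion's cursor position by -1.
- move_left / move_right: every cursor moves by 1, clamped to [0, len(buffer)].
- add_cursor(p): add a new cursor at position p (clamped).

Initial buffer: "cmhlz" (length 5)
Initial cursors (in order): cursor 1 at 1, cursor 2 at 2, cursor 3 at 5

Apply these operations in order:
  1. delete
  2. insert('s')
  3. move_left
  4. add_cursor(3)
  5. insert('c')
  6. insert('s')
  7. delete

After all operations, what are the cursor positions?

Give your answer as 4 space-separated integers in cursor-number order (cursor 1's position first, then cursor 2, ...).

After op 1 (delete): buffer="hl" (len 2), cursors c1@0 c2@0 c3@2, authorship ..
After op 2 (insert('s')): buffer="sshls" (len 5), cursors c1@2 c2@2 c3@5, authorship 12..3
After op 3 (move_left): buffer="sshls" (len 5), cursors c1@1 c2@1 c3@4, authorship 12..3
After op 4 (add_cursor(3)): buffer="sshls" (len 5), cursors c1@1 c2@1 c4@3 c3@4, authorship 12..3
After op 5 (insert('c')): buffer="sccshclcs" (len 9), cursors c1@3 c2@3 c4@6 c3@8, authorship 1122.4.33
After op 6 (insert('s')): buffer="sccssshcslcss" (len 13), cursors c1@5 c2@5 c4@9 c3@12, authorship 112122.44.333
After op 7 (delete): buffer="sccshclcs" (len 9), cursors c1@3 c2@3 c4@6 c3@8, authorship 1122.4.33

Answer: 3 3 8 6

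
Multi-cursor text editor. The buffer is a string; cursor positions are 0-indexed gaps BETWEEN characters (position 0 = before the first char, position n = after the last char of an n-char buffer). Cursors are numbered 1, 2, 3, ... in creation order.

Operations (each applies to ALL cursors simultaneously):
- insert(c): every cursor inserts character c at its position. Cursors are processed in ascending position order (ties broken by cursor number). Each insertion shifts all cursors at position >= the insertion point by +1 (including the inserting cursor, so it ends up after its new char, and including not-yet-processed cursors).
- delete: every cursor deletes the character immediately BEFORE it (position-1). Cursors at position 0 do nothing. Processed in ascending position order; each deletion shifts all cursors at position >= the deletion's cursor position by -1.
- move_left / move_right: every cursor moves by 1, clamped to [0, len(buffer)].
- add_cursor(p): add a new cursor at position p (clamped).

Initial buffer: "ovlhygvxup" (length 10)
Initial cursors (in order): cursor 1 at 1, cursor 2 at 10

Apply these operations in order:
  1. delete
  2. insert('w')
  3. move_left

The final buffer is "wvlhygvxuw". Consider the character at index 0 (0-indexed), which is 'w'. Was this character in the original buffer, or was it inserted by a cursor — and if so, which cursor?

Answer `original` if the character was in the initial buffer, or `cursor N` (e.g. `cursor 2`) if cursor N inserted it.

After op 1 (delete): buffer="vlhygvxu" (len 8), cursors c1@0 c2@8, authorship ........
After op 2 (insert('w')): buffer="wvlhygvxuw" (len 10), cursors c1@1 c2@10, authorship 1........2
After op 3 (move_left): buffer="wvlhygvxuw" (len 10), cursors c1@0 c2@9, authorship 1........2
Authorship (.=original, N=cursor N): 1 . . . . . . . . 2
Index 0: author = 1

Answer: cursor 1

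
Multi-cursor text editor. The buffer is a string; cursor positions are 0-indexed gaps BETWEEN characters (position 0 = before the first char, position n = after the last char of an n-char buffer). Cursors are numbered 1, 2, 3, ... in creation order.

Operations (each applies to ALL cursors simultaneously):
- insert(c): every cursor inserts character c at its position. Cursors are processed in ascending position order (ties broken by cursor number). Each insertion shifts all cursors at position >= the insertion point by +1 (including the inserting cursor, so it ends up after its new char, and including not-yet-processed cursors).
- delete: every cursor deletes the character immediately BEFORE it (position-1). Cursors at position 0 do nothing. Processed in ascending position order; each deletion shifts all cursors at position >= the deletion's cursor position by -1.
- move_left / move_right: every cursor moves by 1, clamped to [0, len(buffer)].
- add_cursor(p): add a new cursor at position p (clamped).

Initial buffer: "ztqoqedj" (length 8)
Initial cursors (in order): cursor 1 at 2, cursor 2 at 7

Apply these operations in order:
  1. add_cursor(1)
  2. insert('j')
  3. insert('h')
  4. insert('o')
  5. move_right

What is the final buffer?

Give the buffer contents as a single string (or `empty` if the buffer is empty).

Answer: zjhotjhoqoqedjhoj

Derivation:
After op 1 (add_cursor(1)): buffer="ztqoqedj" (len 8), cursors c3@1 c1@2 c2@7, authorship ........
After op 2 (insert('j')): buffer="zjtjqoqedjj" (len 11), cursors c3@2 c1@4 c2@10, authorship .3.1.....2.
After op 3 (insert('h')): buffer="zjhtjhqoqedjhj" (len 14), cursors c3@3 c1@6 c2@13, authorship .33.11.....22.
After op 4 (insert('o')): buffer="zjhotjhoqoqedjhoj" (len 17), cursors c3@4 c1@8 c2@16, authorship .333.111.....222.
After op 5 (move_right): buffer="zjhotjhoqoqedjhoj" (len 17), cursors c3@5 c1@9 c2@17, authorship .333.111.....222.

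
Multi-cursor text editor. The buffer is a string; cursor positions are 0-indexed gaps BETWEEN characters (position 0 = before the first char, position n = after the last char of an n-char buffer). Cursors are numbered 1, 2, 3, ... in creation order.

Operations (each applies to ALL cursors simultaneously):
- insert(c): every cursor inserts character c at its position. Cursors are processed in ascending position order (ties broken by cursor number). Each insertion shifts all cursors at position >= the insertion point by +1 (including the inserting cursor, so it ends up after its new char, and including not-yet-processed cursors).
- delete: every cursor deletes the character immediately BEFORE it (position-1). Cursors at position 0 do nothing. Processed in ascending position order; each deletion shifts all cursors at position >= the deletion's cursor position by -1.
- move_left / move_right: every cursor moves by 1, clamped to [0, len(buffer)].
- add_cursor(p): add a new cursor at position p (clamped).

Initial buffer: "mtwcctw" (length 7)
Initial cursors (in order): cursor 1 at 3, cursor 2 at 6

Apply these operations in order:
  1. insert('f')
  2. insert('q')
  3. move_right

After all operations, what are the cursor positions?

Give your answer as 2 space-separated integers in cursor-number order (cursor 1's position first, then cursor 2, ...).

Answer: 6 11

Derivation:
After op 1 (insert('f')): buffer="mtwfcctfw" (len 9), cursors c1@4 c2@8, authorship ...1...2.
After op 2 (insert('q')): buffer="mtwfqcctfqw" (len 11), cursors c1@5 c2@10, authorship ...11...22.
After op 3 (move_right): buffer="mtwfqcctfqw" (len 11), cursors c1@6 c2@11, authorship ...11...22.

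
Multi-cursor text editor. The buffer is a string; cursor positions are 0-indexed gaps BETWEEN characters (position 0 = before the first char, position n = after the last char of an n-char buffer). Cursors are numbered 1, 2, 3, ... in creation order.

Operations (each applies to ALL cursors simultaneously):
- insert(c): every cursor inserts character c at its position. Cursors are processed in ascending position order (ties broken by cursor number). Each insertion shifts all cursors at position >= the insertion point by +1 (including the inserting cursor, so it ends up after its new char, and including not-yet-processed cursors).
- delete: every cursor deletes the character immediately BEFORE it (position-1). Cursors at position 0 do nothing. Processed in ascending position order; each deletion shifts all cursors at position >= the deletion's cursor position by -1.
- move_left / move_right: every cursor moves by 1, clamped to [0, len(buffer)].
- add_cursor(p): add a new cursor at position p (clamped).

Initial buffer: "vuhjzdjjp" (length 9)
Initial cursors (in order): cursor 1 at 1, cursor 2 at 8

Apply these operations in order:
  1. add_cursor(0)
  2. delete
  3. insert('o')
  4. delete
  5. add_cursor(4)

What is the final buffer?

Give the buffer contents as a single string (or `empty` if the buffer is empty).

After op 1 (add_cursor(0)): buffer="vuhjzdjjp" (len 9), cursors c3@0 c1@1 c2@8, authorship .........
After op 2 (delete): buffer="uhjzdjp" (len 7), cursors c1@0 c3@0 c2@6, authorship .......
After op 3 (insert('o')): buffer="oouhjzdjop" (len 10), cursors c1@2 c3@2 c2@9, authorship 13......2.
After op 4 (delete): buffer="uhjzdjp" (len 7), cursors c1@0 c3@0 c2@6, authorship .......
After op 5 (add_cursor(4)): buffer="uhjzdjp" (len 7), cursors c1@0 c3@0 c4@4 c2@6, authorship .......

Answer: uhjzdjp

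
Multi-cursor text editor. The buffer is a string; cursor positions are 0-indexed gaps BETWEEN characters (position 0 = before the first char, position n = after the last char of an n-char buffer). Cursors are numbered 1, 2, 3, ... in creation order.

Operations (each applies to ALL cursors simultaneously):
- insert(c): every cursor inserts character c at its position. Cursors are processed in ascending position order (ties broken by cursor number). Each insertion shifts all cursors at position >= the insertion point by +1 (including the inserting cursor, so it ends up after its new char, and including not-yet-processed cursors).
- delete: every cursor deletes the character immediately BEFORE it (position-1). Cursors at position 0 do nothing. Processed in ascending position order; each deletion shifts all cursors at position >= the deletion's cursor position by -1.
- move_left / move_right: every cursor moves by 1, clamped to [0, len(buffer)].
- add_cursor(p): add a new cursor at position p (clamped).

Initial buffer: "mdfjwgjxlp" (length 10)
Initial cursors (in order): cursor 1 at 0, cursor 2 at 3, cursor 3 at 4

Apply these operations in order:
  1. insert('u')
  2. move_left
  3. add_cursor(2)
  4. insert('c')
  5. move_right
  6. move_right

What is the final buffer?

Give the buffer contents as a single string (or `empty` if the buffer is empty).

After op 1 (insert('u')): buffer="umdfujuwgjxlp" (len 13), cursors c1@1 c2@5 c3@7, authorship 1...2.3......
After op 2 (move_left): buffer="umdfujuwgjxlp" (len 13), cursors c1@0 c2@4 c3@6, authorship 1...2.3......
After op 3 (add_cursor(2)): buffer="umdfujuwgjxlp" (len 13), cursors c1@0 c4@2 c2@4 c3@6, authorship 1...2.3......
After op 4 (insert('c')): buffer="cumcdfcujcuwgjxlp" (len 17), cursors c1@1 c4@4 c2@7 c3@10, authorship 11.4..22.33......
After op 5 (move_right): buffer="cumcdfcujcuwgjxlp" (len 17), cursors c1@2 c4@5 c2@8 c3@11, authorship 11.4..22.33......
After op 6 (move_right): buffer="cumcdfcujcuwgjxlp" (len 17), cursors c1@3 c4@6 c2@9 c3@12, authorship 11.4..22.33......

Answer: cumcdfcujcuwgjxlp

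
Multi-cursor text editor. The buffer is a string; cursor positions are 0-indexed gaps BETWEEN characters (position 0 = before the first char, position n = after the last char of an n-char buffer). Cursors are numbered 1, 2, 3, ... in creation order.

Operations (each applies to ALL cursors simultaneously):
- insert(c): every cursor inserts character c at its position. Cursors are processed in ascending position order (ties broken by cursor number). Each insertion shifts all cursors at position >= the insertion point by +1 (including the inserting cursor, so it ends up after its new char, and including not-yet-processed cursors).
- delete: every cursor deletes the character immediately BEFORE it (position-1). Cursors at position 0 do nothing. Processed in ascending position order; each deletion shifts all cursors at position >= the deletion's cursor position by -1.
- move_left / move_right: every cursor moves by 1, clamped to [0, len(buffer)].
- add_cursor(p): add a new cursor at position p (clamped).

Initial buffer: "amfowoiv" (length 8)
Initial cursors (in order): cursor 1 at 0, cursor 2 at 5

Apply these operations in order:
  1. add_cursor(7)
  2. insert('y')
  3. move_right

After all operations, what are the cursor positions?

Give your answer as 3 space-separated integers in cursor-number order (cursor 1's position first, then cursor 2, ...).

After op 1 (add_cursor(7)): buffer="amfowoiv" (len 8), cursors c1@0 c2@5 c3@7, authorship ........
After op 2 (insert('y')): buffer="yamfowyoiyv" (len 11), cursors c1@1 c2@7 c3@10, authorship 1.....2..3.
After op 3 (move_right): buffer="yamfowyoiyv" (len 11), cursors c1@2 c2@8 c3@11, authorship 1.....2..3.

Answer: 2 8 11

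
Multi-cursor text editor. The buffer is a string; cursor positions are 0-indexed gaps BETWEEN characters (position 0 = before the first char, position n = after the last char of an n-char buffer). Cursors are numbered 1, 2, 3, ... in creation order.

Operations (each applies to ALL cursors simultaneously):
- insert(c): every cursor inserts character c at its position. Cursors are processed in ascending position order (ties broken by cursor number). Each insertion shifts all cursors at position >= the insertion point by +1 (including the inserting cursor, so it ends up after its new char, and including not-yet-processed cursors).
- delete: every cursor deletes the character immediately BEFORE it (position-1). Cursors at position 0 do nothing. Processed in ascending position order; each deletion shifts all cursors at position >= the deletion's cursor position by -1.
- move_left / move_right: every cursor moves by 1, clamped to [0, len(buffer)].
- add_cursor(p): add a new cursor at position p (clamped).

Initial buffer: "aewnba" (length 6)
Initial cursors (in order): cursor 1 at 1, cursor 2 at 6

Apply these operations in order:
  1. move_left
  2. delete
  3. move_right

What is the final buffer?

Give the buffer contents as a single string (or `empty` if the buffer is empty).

After op 1 (move_left): buffer="aewnba" (len 6), cursors c1@0 c2@5, authorship ......
After op 2 (delete): buffer="aewna" (len 5), cursors c1@0 c2@4, authorship .....
After op 3 (move_right): buffer="aewna" (len 5), cursors c1@1 c2@5, authorship .....

Answer: aewna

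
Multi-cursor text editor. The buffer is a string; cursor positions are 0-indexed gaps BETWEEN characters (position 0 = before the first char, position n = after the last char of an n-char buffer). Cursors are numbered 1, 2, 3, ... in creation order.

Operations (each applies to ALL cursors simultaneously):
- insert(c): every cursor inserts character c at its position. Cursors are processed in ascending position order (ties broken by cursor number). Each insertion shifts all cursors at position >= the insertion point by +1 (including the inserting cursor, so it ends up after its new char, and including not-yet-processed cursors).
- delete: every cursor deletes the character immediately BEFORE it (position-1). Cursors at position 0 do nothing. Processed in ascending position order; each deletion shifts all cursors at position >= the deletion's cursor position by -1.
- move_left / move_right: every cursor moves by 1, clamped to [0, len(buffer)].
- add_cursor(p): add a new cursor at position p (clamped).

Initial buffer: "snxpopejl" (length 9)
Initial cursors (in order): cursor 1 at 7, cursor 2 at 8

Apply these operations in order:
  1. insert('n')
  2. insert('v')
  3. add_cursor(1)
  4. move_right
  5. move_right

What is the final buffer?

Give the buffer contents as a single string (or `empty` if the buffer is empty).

Answer: snxpopenvjnvl

Derivation:
After op 1 (insert('n')): buffer="snxpopenjnl" (len 11), cursors c1@8 c2@10, authorship .......1.2.
After op 2 (insert('v')): buffer="snxpopenvjnvl" (len 13), cursors c1@9 c2@12, authorship .......11.22.
After op 3 (add_cursor(1)): buffer="snxpopenvjnvl" (len 13), cursors c3@1 c1@9 c2@12, authorship .......11.22.
After op 4 (move_right): buffer="snxpopenvjnvl" (len 13), cursors c3@2 c1@10 c2@13, authorship .......11.22.
After op 5 (move_right): buffer="snxpopenvjnvl" (len 13), cursors c3@3 c1@11 c2@13, authorship .......11.22.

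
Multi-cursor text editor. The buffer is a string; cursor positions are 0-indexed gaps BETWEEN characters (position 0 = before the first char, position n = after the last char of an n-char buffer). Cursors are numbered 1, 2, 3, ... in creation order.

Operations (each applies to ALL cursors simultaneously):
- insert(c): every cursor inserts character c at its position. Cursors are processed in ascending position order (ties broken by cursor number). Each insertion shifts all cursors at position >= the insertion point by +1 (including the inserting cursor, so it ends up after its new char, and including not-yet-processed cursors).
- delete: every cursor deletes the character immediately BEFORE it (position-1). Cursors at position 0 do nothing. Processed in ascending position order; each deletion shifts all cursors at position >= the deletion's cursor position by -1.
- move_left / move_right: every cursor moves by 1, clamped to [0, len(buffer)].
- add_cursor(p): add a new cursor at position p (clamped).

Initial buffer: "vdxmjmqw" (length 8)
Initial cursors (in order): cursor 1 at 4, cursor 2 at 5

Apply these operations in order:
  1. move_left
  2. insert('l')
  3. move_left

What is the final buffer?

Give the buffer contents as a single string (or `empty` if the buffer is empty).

Answer: vdxlmljmqw

Derivation:
After op 1 (move_left): buffer="vdxmjmqw" (len 8), cursors c1@3 c2@4, authorship ........
After op 2 (insert('l')): buffer="vdxlmljmqw" (len 10), cursors c1@4 c2@6, authorship ...1.2....
After op 3 (move_left): buffer="vdxlmljmqw" (len 10), cursors c1@3 c2@5, authorship ...1.2....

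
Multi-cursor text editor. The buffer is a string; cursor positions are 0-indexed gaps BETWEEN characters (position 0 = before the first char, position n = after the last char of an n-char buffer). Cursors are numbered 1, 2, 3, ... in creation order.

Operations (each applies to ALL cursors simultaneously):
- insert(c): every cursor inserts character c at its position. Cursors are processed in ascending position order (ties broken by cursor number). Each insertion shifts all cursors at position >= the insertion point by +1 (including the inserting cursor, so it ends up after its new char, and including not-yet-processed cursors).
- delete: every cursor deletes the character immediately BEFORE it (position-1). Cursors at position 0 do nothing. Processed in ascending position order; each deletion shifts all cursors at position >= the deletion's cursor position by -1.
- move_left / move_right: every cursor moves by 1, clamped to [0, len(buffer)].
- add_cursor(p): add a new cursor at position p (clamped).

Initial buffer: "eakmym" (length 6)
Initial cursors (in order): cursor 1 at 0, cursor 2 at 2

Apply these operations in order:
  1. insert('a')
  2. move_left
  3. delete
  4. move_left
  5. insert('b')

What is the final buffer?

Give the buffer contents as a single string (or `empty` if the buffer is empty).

After op 1 (insert('a')): buffer="aeaakmym" (len 8), cursors c1@1 c2@4, authorship 1..2....
After op 2 (move_left): buffer="aeaakmym" (len 8), cursors c1@0 c2@3, authorship 1..2....
After op 3 (delete): buffer="aeakmym" (len 7), cursors c1@0 c2@2, authorship 1.2....
After op 4 (move_left): buffer="aeakmym" (len 7), cursors c1@0 c2@1, authorship 1.2....
After op 5 (insert('b')): buffer="babeakmym" (len 9), cursors c1@1 c2@3, authorship 112.2....

Answer: babeakmym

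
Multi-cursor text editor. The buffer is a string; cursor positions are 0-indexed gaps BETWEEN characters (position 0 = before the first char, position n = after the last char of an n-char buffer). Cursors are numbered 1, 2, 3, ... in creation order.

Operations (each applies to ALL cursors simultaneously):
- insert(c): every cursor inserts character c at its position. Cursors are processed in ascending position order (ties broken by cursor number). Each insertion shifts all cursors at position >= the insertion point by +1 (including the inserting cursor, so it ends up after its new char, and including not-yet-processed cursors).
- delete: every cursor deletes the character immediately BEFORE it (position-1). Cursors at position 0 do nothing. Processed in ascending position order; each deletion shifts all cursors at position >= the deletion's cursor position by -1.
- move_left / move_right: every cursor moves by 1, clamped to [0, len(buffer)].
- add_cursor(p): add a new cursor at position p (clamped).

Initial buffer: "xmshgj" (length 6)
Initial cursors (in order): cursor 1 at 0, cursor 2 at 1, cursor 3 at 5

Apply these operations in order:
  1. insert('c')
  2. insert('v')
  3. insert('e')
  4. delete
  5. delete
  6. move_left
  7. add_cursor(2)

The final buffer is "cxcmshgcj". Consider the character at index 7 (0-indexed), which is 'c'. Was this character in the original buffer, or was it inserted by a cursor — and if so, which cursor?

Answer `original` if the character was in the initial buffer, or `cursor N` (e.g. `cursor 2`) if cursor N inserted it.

Answer: cursor 3

Derivation:
After op 1 (insert('c')): buffer="cxcmshgcj" (len 9), cursors c1@1 c2@3 c3@8, authorship 1.2....3.
After op 2 (insert('v')): buffer="cvxcvmshgcvj" (len 12), cursors c1@2 c2@5 c3@11, authorship 11.22....33.
After op 3 (insert('e')): buffer="cvexcvemshgcvej" (len 15), cursors c1@3 c2@7 c3@14, authorship 111.222....333.
After op 4 (delete): buffer="cvxcvmshgcvj" (len 12), cursors c1@2 c2@5 c3@11, authorship 11.22....33.
After op 5 (delete): buffer="cxcmshgcj" (len 9), cursors c1@1 c2@3 c3@8, authorship 1.2....3.
After op 6 (move_left): buffer="cxcmshgcj" (len 9), cursors c1@0 c2@2 c3@7, authorship 1.2....3.
After op 7 (add_cursor(2)): buffer="cxcmshgcj" (len 9), cursors c1@0 c2@2 c4@2 c3@7, authorship 1.2....3.
Authorship (.=original, N=cursor N): 1 . 2 . . . . 3 .
Index 7: author = 3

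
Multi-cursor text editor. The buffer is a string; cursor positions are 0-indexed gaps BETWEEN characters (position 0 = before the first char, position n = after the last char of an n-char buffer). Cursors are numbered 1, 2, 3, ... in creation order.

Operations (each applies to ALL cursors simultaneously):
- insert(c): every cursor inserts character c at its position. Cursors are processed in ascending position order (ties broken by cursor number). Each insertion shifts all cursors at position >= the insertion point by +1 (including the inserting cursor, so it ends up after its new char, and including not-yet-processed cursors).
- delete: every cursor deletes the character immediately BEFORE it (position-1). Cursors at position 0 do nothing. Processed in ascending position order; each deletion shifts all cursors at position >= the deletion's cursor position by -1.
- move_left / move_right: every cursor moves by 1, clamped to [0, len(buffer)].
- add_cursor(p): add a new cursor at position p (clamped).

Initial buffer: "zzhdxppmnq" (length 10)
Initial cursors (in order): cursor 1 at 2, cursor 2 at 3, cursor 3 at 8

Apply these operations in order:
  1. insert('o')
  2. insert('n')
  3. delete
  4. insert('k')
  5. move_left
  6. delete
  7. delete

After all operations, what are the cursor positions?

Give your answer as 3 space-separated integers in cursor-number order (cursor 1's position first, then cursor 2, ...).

Answer: 1 2 7

Derivation:
After op 1 (insert('o')): buffer="zzohodxppmonq" (len 13), cursors c1@3 c2@5 c3@11, authorship ..1.2.....3..
After op 2 (insert('n')): buffer="zzonhondxppmonnq" (len 16), cursors c1@4 c2@7 c3@14, authorship ..11.22.....33..
After op 3 (delete): buffer="zzohodxppmonq" (len 13), cursors c1@3 c2@5 c3@11, authorship ..1.2.....3..
After op 4 (insert('k')): buffer="zzokhokdxppmoknq" (len 16), cursors c1@4 c2@7 c3@14, authorship ..11.22.....33..
After op 5 (move_left): buffer="zzokhokdxppmoknq" (len 16), cursors c1@3 c2@6 c3@13, authorship ..11.22.....33..
After op 6 (delete): buffer="zzkhkdxppmknq" (len 13), cursors c1@2 c2@4 c3@10, authorship ..1.2.....3..
After op 7 (delete): buffer="zkkdxppknq" (len 10), cursors c1@1 c2@2 c3@7, authorship .12....3..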